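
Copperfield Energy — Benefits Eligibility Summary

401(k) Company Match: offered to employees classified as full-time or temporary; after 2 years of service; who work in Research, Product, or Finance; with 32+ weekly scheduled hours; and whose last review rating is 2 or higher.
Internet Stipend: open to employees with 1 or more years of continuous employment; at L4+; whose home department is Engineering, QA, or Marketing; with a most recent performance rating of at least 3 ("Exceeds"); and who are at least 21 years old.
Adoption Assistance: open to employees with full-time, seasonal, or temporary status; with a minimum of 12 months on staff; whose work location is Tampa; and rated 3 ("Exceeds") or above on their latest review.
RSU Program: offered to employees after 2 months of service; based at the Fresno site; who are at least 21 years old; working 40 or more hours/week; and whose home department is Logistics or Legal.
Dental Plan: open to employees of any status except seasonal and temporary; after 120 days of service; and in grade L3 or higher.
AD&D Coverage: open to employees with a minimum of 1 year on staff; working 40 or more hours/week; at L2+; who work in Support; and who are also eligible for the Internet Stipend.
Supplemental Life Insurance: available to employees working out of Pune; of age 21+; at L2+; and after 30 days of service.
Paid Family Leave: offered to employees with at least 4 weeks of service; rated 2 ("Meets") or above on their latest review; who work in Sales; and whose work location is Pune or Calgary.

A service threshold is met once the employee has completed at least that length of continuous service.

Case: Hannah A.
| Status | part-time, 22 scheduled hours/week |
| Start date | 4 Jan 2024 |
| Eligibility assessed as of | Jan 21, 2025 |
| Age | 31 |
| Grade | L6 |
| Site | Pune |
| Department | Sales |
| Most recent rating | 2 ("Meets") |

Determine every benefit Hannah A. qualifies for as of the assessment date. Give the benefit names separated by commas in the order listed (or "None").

Dental Plan, Supplemental Life Insurance, Paid Family Leave

Service from 4 Jan 2024 to Jan 21, 2025: 383 days.
401(k) Company Match — status part-time ✗ (requires full-time or temporary) → not eligible.
Internet Stipend — service 383 days ≥ 1 year (≈365 days) ✓; grade L6 ≥ L4 ✓; dept Sales ✗ → not eligible.
Adoption Assistance — status part-time ✗ (requires full-time, seasonal, or temporary) → not eligible.
RSU Program — service 383 days ≥ 2 months (≈60 days) ✓; site Pune ✗ (not Fresno) → not eligible.
Dental Plan — status part-time ✓ (not excluded); service 383 days ≥ 120 days ✓; grade L6 ≥ L3 ✓ → eligible.
AD&D Coverage — service 383 days ≥ 1 year (≈365 days) ✓; 22 hrs/wk < 40 ✗ → not eligible.
Supplemental Life Insurance — site Pune ✓; age 31 ≥ 21 ✓; grade L6 ≥ L2 ✓; service 383 days ≥ 30 days ✓ → eligible.
Paid Family Leave — service 383 days ≥ 4 weeks (≈28 days) ✓; rating 2 ≥ 2 ✓; dept Sales ✓; site Pune ✓ → eligible.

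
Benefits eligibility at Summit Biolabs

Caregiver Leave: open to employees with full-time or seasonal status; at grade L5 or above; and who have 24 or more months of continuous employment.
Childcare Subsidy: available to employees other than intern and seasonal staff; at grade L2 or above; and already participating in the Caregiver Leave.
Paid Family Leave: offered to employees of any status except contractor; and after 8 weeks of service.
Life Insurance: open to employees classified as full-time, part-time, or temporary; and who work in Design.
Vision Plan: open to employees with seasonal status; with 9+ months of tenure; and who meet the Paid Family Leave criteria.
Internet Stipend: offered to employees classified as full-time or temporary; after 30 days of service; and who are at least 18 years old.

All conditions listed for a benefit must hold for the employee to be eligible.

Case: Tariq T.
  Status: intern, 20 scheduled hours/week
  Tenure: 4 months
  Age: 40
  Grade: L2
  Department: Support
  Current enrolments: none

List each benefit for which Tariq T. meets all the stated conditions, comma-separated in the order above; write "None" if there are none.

Paid Family Leave

Caregiver Leave — status intern ✗ (requires full-time or seasonal) → not eligible.
Childcare Subsidy — status intern ✗ (excluded) → not eligible.
Paid Family Leave — status intern ✓ (not excluded); service 4 months ≥ 8 weeks (≈56 days) ✓ → eligible.
Life Insurance — status intern ✗ (requires full-time, part-time, or temporary) → not eligible.
Vision Plan — status intern ✗ (requires seasonal) → not eligible.
Internet Stipend — status intern ✗ (requires full-time or temporary) → not eligible.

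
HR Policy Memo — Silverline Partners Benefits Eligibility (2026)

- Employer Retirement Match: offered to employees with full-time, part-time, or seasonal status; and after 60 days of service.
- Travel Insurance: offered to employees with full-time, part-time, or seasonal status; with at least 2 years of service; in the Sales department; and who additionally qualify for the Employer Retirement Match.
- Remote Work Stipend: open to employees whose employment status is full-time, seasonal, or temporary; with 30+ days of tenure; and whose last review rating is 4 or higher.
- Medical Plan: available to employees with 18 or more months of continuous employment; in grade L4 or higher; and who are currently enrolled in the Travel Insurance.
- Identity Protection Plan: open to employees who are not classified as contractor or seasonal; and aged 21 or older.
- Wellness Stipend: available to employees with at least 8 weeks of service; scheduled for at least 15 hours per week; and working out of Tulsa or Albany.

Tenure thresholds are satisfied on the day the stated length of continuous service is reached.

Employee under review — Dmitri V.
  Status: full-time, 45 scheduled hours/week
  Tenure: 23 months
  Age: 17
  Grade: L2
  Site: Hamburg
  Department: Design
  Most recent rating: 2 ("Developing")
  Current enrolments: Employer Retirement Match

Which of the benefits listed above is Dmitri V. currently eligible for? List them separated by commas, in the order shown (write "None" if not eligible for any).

Employer Retirement Match — status full-time ✓; service 23 months ≥ 60 days ✓ → eligible.
Travel Insurance — status full-time ✓; service 23 months < 2 years (≈730 days) ✗ → not eligible.
Remote Work Stipend — status full-time ✓; service 23 months ≥ 30 days ✓; rating 2 < 4 ✗ → not eligible.
Medical Plan — service 23 months ≥ 18 months ✓; grade L2 < L4 ✗ → not eligible.
Identity Protection Plan — status full-time ✓ (not excluded); age 17 < 21 ✗ → not eligible.
Wellness Stipend — service 23 months ≥ 8 weeks (≈56 days) ✓; 45 hrs/wk ≥ 15 ✓; site Hamburg ✗ (not Tulsa or Albany) → not eligible.

Employer Retirement Match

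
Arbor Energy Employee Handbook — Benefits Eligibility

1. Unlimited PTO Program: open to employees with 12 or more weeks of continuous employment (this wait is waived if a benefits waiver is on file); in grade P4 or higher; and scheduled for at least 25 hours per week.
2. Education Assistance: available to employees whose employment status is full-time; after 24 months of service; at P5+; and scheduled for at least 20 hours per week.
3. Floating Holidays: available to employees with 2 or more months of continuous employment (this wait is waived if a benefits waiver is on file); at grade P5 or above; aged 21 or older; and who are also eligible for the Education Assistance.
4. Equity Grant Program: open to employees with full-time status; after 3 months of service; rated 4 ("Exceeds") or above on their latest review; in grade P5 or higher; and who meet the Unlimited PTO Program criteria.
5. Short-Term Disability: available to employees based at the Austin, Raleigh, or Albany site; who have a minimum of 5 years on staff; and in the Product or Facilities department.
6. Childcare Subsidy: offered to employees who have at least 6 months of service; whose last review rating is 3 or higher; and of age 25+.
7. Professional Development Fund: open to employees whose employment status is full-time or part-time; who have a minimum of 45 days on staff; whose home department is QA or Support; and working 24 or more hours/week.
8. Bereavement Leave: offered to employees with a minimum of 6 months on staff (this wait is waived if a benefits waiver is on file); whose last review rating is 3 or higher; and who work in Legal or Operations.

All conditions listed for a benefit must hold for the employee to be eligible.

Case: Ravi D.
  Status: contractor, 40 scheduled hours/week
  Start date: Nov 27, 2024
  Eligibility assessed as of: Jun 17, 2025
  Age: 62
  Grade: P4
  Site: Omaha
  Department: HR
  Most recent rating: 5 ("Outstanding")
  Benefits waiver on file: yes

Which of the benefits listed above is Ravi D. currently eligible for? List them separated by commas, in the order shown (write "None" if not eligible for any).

Service from Nov 27, 2024 to Jun 17, 2025: 202 days.
Unlimited PTO Program — benefits waiver on file ✓; grade P4 ≥ P4 ✓; 40 hrs/wk ≥ 25 ✓ → eligible.
Education Assistance — status contractor ✗ (requires full-time) → not eligible.
Floating Holidays — benefits waiver on file ✓; grade P4 < P5 ✗ → not eligible.
Equity Grant Program — status contractor ✗ (requires full-time) → not eligible.
Short-Term Disability — site Omaha ✗ (not Austin, Raleigh, or Albany) → not eligible.
Childcare Subsidy — service 202 days ≥ 6 months (≈180 days) ✓; rating 5 ≥ 3 ✓; age 62 ≥ 25 ✓ → eligible.
Professional Development Fund — status contractor ✗ (requires full-time or part-time) → not eligible.
Bereavement Leave — benefits waiver on file ✓; rating 5 ≥ 3 ✓; dept HR ✗ → not eligible.

Unlimited PTO Program, Childcare Subsidy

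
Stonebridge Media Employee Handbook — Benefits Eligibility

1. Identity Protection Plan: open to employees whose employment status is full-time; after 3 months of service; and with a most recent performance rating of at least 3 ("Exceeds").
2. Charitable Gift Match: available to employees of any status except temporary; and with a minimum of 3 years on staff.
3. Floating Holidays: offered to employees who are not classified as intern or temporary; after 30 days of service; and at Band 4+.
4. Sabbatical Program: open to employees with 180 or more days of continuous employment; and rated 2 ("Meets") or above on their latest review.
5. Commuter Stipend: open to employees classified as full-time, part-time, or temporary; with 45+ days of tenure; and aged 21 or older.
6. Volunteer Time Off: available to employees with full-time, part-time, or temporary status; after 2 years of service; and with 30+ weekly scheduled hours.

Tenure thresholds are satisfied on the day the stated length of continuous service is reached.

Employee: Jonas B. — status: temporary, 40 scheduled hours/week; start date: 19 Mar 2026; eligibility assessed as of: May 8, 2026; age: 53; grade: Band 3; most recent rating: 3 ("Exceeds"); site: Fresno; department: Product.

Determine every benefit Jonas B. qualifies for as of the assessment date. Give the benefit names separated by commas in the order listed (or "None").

Service from 19 Mar 2026 to May 8, 2026: 50 days.
Identity Protection Plan — status temporary ✗ (requires full-time) → not eligible.
Charitable Gift Match — status temporary ✗ (excluded) → not eligible.
Floating Holidays — status temporary ✗ (excluded) → not eligible.
Sabbatical Program — service 50 days < 180 days ✗ → not eligible.
Commuter Stipend — status temporary ✓; service 50 days ≥ 45 days ✓; age 53 ≥ 21 ✓ → eligible.
Volunteer Time Off — status temporary ✓; service 50 days < 2 years (≈730 days) ✗ → not eligible.

Commuter Stipend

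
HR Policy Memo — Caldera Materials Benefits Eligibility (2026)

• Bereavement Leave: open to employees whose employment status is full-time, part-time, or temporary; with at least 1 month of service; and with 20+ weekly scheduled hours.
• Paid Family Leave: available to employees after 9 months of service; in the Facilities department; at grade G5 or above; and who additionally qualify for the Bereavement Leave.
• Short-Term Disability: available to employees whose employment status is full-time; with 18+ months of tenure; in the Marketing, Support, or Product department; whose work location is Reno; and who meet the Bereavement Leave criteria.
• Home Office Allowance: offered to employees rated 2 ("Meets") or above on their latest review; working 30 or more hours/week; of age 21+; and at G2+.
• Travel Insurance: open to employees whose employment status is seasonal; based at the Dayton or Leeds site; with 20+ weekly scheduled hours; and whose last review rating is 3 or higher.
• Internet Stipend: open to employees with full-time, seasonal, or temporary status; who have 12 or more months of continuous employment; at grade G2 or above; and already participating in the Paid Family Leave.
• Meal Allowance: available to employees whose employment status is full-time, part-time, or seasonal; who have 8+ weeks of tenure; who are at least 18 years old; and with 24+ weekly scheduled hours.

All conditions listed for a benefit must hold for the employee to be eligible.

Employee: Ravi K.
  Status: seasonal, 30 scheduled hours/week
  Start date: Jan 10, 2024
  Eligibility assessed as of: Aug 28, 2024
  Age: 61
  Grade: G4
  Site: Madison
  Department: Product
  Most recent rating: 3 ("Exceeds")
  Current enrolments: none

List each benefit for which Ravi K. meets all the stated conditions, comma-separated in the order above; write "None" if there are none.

Home Office Allowance, Meal Allowance

Service from Jan 10, 2024 to Aug 28, 2024: 231 days.
Bereavement Leave — status seasonal ✗ (requires full-time, part-time, or temporary) → not eligible.
Paid Family Leave — service 231 days < 9 months (≈270 days) ✗ → not eligible.
Short-Term Disability — status seasonal ✗ (requires full-time) → not eligible.
Home Office Allowance — rating 3 ≥ 2 ✓; 30 hrs/wk ≥ 30 ✓; age 61 ≥ 21 ✓; grade G4 ≥ G2 ✓ → eligible.
Travel Insurance — status seasonal ✓; site Madison ✗ (not Dayton or Leeds) → not eligible.
Internet Stipend — status seasonal ✓; service 231 days < 12 months (≈360 days) ✗ → not eligible.
Meal Allowance — status seasonal ✓; service 231 days ≥ 8 weeks (≈56 days) ✓; age 61 ≥ 18 ✓; 30 hrs/wk ≥ 24 ✓ → eligible.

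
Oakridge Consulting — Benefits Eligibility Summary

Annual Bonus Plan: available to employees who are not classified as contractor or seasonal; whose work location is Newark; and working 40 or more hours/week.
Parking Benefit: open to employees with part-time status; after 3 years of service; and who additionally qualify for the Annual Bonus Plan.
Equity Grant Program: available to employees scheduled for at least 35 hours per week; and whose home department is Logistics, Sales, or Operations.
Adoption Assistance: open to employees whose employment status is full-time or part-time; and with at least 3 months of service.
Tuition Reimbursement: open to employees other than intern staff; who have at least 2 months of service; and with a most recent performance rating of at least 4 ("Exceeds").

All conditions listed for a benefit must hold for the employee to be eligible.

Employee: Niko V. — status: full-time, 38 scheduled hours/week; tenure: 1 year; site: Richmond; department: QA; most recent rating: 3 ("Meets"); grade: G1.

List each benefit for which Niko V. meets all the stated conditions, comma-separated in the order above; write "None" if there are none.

Adoption Assistance

Annual Bonus Plan — status full-time ✓ (not excluded); site Richmond ✗ (not Newark) → not eligible.
Parking Benefit — status full-time ✗ (requires part-time) → not eligible.
Equity Grant Program — 38 hrs/wk ≥ 35 ✓; dept QA ✗ → not eligible.
Adoption Assistance — status full-time ✓; service 1 year ≥ 3 months (≈90 days) ✓ → eligible.
Tuition Reimbursement — status full-time ✓ (not excluded); service 1 year ≥ 2 months (≈60 days) ✓; rating 3 < 4 ✗ → not eligible.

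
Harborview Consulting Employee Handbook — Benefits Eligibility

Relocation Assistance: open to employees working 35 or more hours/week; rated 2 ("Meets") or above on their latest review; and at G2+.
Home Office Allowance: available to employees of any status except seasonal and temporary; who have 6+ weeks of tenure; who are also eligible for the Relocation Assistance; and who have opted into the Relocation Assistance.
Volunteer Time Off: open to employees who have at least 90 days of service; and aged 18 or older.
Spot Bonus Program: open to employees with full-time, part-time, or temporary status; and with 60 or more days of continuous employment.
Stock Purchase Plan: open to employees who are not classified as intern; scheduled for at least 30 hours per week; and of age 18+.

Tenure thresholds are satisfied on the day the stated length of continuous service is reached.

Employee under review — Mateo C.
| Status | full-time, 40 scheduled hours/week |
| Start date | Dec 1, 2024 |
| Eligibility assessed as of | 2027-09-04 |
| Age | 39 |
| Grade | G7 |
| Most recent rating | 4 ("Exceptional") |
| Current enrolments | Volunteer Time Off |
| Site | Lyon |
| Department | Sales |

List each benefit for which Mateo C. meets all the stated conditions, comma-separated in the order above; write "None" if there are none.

Relocation Assistance, Volunteer Time Off, Spot Bonus Program, Stock Purchase Plan

Service from Dec 1, 2024 to 2027-09-04: 1007 days.
Relocation Assistance — 40 hrs/wk ≥ 35 ✓; rating 4 ≥ 2 ✓; grade G7 ≥ G2 ✓ → eligible.
Home Office Allowance — status full-time ✓ (not excluded); service 1007 days ≥ 6 weeks (≈42 days) ✓; eligible for Relocation Assistance ✓; not enrolled in Relocation Assistance ✗ → not eligible.
Volunteer Time Off — service 1007 days ≥ 90 days ✓; age 39 ≥ 18 ✓ → eligible.
Spot Bonus Program — status full-time ✓; service 1007 days ≥ 60 days ✓ → eligible.
Stock Purchase Plan — status full-time ✓ (not excluded); 40 hrs/wk ≥ 30 ✓; age 39 ≥ 18 ✓ → eligible.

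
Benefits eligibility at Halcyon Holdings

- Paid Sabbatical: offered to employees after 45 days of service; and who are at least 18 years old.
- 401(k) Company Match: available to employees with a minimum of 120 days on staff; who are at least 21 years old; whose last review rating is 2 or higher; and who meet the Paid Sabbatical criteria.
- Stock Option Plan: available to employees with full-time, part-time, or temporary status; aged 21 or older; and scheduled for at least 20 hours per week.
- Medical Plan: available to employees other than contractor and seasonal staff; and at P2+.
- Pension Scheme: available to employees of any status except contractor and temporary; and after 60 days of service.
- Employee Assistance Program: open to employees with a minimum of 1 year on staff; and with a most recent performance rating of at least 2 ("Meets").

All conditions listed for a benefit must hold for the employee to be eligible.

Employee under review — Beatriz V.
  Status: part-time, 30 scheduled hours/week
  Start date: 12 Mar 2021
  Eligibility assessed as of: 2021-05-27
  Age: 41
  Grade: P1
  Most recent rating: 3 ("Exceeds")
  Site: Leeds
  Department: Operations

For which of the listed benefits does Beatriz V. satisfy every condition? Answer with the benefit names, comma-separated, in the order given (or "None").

Service from 12 Mar 2021 to 2021-05-27: 76 days.
Paid Sabbatical — service 76 days ≥ 45 days ✓; age 41 ≥ 18 ✓ → eligible.
401(k) Company Match — service 76 days < 120 days ✗ → not eligible.
Stock Option Plan — status part-time ✓; age 41 ≥ 21 ✓; 30 hrs/wk ≥ 20 ✓ → eligible.
Medical Plan — status part-time ✓ (not excluded); grade P1 < P2 ✗ → not eligible.
Pension Scheme — status part-time ✓ (not excluded); service 76 days ≥ 60 days ✓ → eligible.
Employee Assistance Program — service 76 days < 1 year (≈365 days) ✗ → not eligible.

Paid Sabbatical, Stock Option Plan, Pension Scheme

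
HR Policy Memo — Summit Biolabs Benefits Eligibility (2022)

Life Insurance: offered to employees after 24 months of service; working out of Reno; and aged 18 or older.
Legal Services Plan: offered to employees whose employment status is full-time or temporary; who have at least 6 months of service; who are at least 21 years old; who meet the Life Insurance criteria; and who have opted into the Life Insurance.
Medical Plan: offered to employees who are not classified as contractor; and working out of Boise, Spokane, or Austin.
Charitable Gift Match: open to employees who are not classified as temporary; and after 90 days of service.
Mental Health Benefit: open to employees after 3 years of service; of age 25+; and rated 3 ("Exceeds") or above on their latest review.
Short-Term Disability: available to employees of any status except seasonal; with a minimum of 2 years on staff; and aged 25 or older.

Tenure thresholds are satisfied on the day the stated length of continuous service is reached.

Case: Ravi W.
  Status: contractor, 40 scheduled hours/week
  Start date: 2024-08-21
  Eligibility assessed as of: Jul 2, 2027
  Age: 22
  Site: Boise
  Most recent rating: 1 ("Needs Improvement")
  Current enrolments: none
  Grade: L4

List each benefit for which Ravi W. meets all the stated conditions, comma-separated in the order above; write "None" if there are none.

Charitable Gift Match

Service from 2024-08-21 to Jul 2, 2027: 1045 days.
Life Insurance — service 1045 days ≥ 24 months (≈720 days) ✓; site Boise ✗ (not Reno) → not eligible.
Legal Services Plan — status contractor ✗ (requires full-time or temporary) → not eligible.
Medical Plan — status contractor ✗ (excluded) → not eligible.
Charitable Gift Match — status contractor ✓ (not excluded); service 1045 days ≥ 90 days ✓ → eligible.
Mental Health Benefit — service 1045 days < 3 years (≈1095 days) ✗ → not eligible.
Short-Term Disability — status contractor ✓ (not excluded); service 1045 days ≥ 2 years (≈730 days) ✓; age 22 < 25 ✗ → not eligible.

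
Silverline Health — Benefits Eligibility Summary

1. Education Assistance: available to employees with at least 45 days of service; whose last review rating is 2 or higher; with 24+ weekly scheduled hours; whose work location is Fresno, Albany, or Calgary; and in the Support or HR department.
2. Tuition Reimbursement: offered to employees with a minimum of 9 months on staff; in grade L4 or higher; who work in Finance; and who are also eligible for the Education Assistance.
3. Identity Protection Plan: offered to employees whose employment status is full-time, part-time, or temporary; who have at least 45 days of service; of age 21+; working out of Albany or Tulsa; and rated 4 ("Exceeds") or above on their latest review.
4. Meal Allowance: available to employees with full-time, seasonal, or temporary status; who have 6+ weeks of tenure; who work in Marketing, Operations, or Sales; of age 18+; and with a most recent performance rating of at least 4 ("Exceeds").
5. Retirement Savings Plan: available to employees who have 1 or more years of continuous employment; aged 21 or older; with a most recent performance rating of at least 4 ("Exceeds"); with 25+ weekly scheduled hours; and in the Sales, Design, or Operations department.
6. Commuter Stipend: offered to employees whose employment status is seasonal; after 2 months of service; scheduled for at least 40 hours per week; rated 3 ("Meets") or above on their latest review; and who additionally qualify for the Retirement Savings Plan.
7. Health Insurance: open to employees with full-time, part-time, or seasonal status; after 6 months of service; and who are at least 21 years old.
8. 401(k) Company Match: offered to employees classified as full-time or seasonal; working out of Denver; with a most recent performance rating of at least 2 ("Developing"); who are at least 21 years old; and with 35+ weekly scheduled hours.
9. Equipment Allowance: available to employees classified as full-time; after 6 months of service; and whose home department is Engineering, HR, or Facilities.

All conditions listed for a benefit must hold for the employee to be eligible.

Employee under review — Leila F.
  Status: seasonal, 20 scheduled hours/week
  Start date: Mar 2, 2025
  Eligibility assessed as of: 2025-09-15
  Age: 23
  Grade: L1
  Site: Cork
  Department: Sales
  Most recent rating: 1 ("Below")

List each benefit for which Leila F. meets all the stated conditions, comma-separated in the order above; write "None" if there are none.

Service from Mar 2, 2025 to 2025-09-15: 197 days.
Education Assistance — service 197 days ≥ 45 days ✓; rating 1 < 2 ✗ → not eligible.
Tuition Reimbursement — service 197 days < 9 months (≈270 days) ✗ → not eligible.
Identity Protection Plan — status seasonal ✗ (requires full-time, part-time, or temporary) → not eligible.
Meal Allowance — status seasonal ✓; service 197 days ≥ 6 weeks (≈42 days) ✓; dept Sales ✓; age 23 ≥ 18 ✓; rating 1 < 4 ✗ → not eligible.
Retirement Savings Plan — service 197 days < 1 year (≈365 days) ✗ → not eligible.
Commuter Stipend — status seasonal ✓; service 197 days ≥ 2 months (≈60 days) ✓; 20 hrs/wk < 40 ✗ → not eligible.
Health Insurance — status seasonal ✓; service 197 days ≥ 6 months (≈180 days) ✓; age 23 ≥ 21 ✓ → eligible.
401(k) Company Match — status seasonal ✓; site Cork ✗ (not Denver) → not eligible.
Equipment Allowance — status seasonal ✗ (requires full-time) → not eligible.

Health Insurance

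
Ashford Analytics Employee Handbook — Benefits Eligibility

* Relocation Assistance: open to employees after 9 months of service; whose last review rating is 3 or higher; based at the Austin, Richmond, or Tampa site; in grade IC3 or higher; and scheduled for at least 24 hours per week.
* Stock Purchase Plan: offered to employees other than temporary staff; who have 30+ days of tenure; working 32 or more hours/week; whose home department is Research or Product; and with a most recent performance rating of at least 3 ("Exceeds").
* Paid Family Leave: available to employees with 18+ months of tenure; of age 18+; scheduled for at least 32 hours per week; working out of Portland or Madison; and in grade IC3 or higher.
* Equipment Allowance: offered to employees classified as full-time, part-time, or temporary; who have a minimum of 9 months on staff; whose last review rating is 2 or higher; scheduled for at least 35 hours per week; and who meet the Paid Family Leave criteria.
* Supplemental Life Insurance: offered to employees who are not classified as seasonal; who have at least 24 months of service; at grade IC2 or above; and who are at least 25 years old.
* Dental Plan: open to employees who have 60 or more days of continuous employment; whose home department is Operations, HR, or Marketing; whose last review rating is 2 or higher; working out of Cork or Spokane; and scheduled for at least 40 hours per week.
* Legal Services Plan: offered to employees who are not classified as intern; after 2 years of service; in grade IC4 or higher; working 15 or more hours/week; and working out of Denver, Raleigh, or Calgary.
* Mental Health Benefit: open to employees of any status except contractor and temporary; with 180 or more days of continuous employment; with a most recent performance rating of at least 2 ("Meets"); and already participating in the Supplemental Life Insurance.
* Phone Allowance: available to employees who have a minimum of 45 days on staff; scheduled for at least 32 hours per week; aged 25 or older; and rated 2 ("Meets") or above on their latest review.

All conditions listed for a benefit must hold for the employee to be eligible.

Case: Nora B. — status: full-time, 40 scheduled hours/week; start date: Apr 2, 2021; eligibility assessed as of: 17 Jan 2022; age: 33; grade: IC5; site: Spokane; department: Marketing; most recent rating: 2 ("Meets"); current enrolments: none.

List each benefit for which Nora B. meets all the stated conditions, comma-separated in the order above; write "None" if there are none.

Service from Apr 2, 2021 to 17 Jan 2022: 290 days.
Relocation Assistance — service 290 days ≥ 9 months (≈270 days) ✓; rating 2 < 3 ✗ → not eligible.
Stock Purchase Plan — status full-time ✓ (not excluded); service 290 days ≥ 30 days ✓; 40 hrs/wk ≥ 32 ✓; dept Marketing ✗ → not eligible.
Paid Family Leave — service 290 days < 18 months (≈540 days) ✗ → not eligible.
Equipment Allowance — status full-time ✓; service 290 days ≥ 9 months (≈270 days) ✓; rating 2 ≥ 2 ✓; 40 hrs/wk ≥ 35 ✓; not eligible for Paid Family Leave ✗ → not eligible.
Supplemental Life Insurance — status full-time ✓ (not excluded); service 290 days < 24 months (≈720 days) ✗ → not eligible.
Dental Plan — service 290 days ≥ 60 days ✓; dept Marketing ✓; rating 2 ≥ 2 ✓; site Spokane ✓; 40 hrs/wk ≥ 40 ✓ → eligible.
Legal Services Plan — status full-time ✓ (not excluded); service 290 days < 2 years (≈730 days) ✗ → not eligible.
Mental Health Benefit — status full-time ✓ (not excluded); service 290 days ≥ 180 days ✓; rating 2 ≥ 2 ✓; not enrolled in Supplemental Life Insurance ✗ → not eligible.
Phone Allowance — service 290 days ≥ 45 days ✓; 40 hrs/wk ≥ 32 ✓; age 33 ≥ 25 ✓; rating 2 ≥ 2 ✓ → eligible.

Dental Plan, Phone Allowance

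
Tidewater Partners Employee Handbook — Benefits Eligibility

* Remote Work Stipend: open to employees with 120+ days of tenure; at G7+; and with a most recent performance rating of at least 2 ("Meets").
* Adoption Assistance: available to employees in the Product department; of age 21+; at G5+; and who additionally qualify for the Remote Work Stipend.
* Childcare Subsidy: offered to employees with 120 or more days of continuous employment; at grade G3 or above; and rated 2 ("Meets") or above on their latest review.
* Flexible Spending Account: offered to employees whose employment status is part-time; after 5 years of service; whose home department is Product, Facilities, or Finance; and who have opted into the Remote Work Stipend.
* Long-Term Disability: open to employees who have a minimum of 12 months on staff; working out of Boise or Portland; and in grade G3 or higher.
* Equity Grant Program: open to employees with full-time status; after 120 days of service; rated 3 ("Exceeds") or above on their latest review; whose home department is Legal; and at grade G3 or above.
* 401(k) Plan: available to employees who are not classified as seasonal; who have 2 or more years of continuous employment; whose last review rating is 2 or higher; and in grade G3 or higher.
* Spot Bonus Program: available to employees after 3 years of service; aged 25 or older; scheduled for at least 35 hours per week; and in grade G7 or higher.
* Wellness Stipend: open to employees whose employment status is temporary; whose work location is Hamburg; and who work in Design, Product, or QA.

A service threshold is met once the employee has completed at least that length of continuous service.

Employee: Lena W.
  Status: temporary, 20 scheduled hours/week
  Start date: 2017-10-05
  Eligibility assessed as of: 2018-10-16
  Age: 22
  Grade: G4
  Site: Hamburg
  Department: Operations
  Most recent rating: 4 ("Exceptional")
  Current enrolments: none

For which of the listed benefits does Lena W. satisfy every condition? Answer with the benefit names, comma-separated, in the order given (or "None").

Childcare Subsidy

Service from 2017-10-05 to 2018-10-16: 376 days.
Remote Work Stipend — service 376 days ≥ 120 days ✓; grade G4 < G7 ✗ → not eligible.
Adoption Assistance — dept Operations ✗ → not eligible.
Childcare Subsidy — service 376 days ≥ 120 days ✓; grade G4 ≥ G3 ✓; rating 4 ≥ 2 ✓ → eligible.
Flexible Spending Account — status temporary ✗ (requires part-time) → not eligible.
Long-Term Disability — service 376 days ≥ 12 months (≈360 days) ✓; site Hamburg ✗ (not Boise or Portland) → not eligible.
Equity Grant Program — status temporary ✗ (requires full-time) → not eligible.
401(k) Plan — status temporary ✓ (not excluded); service 376 days < 2 years (≈730 days) ✗ → not eligible.
Spot Bonus Program — service 376 days < 3 years (≈1095 days) ✗ → not eligible.
Wellness Stipend — status temporary ✓; site Hamburg ✓; dept Operations ✗ → not eligible.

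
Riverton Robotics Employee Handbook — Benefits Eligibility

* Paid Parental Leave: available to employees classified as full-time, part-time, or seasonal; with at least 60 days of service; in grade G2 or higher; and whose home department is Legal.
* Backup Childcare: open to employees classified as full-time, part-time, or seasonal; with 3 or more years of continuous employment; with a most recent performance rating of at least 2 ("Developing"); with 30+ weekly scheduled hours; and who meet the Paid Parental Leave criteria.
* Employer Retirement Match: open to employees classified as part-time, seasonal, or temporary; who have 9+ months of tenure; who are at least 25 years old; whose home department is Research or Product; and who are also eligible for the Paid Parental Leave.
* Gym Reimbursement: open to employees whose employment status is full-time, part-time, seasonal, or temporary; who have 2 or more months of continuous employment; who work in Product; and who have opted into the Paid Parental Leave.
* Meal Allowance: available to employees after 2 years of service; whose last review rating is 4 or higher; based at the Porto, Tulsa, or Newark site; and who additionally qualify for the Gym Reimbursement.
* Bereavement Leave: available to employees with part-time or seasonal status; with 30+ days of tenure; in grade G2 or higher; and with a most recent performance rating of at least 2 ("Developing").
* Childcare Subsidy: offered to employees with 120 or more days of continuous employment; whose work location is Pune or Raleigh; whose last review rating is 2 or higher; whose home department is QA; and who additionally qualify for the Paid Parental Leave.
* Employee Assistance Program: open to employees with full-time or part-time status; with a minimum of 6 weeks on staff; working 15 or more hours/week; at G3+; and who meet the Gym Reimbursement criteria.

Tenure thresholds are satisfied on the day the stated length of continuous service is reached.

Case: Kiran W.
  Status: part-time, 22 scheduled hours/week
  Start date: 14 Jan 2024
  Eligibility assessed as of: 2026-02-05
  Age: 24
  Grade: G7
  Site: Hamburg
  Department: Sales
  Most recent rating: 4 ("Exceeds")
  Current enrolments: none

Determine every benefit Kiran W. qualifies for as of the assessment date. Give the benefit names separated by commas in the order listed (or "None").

Bereavement Leave

Service from 14 Jan 2024 to 2026-02-05: 753 days.
Paid Parental Leave — status part-time ✓; service 753 days ≥ 60 days ✓; grade G7 ≥ G2 ✓; dept Sales ✗ → not eligible.
Backup Childcare — status part-time ✓; service 753 days < 3 years (≈1095 days) ✗ → not eligible.
Employer Retirement Match — status part-time ✓; service 753 days ≥ 9 months (≈270 days) ✓; age 24 < 25 ✗ → not eligible.
Gym Reimbursement — status part-time ✓; service 753 days ≥ 2 months (≈60 days) ✓; dept Sales ✗ → not eligible.
Meal Allowance — service 753 days ≥ 2 years (≈730 days) ✓; rating 4 ≥ 4 ✓; site Hamburg ✗ (not Porto, Tulsa, or Newark) → not eligible.
Bereavement Leave — status part-time ✓; service 753 days ≥ 30 days ✓; grade G7 ≥ G2 ✓; rating 4 ≥ 2 ✓ → eligible.
Childcare Subsidy — service 753 days ≥ 120 days ✓; site Hamburg ✗ (not Pune or Raleigh) → not eligible.
Employee Assistance Program — status part-time ✓; service 753 days ≥ 6 weeks (≈42 days) ✓; 22 hrs/wk ≥ 15 ✓; grade G7 ≥ G3 ✓; not eligible for Gym Reimbursement ✗ → not eligible.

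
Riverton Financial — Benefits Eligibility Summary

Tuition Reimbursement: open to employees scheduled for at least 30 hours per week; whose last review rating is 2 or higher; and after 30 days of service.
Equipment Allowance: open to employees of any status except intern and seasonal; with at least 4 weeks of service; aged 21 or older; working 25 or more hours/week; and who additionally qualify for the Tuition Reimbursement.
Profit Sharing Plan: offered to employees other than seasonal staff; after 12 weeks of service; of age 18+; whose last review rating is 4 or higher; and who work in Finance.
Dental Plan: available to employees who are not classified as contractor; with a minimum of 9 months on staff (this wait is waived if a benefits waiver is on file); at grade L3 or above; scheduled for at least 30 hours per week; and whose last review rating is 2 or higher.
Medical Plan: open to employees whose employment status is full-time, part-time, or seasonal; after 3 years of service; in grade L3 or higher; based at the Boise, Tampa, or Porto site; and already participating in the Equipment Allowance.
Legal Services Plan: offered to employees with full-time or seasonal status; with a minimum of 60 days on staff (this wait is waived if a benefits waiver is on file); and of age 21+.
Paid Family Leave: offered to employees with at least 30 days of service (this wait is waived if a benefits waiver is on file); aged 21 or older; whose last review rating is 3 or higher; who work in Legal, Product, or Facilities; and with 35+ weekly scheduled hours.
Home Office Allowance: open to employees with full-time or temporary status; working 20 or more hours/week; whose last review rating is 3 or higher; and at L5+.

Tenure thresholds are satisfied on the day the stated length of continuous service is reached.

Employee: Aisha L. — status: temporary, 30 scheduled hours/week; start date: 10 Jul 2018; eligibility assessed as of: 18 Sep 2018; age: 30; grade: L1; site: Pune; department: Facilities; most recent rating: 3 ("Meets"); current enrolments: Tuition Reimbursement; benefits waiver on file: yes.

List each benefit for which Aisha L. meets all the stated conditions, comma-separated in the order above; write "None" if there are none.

Service from 10 Jul 2018 to 18 Sep 2018: 70 days.
Tuition Reimbursement — 30 hrs/wk ≥ 30 ✓; rating 3 ≥ 2 ✓; service 70 days ≥ 30 days ✓ → eligible.
Equipment Allowance — status temporary ✓ (not excluded); service 70 days ≥ 4 weeks (≈28 days) ✓; age 30 ≥ 21 ✓; 30 hrs/wk ≥ 25 ✓; eligible for Tuition Reimbursement ✓ → eligible.
Profit Sharing Plan — status temporary ✓ (not excluded); service 70 days < 12 weeks (≈84 days) ✗ → not eligible.
Dental Plan — status temporary ✓ (not excluded); benefits waiver on file ✓; grade L1 < L3 ✗ → not eligible.
Medical Plan — status temporary ✗ (requires full-time, part-time, or seasonal) → not eligible.
Legal Services Plan — status temporary ✗ (requires full-time or seasonal) → not eligible.
Paid Family Leave — benefits waiver on file ✓; age 30 ≥ 21 ✓; rating 3 ≥ 3 ✓; dept Facilities ✓; 30 hrs/wk < 35 ✗ → not eligible.
Home Office Allowance — status temporary ✓; 30 hrs/wk ≥ 20 ✓; rating 3 ≥ 3 ✓; grade L1 < L5 ✗ → not eligible.

Tuition Reimbursement, Equipment Allowance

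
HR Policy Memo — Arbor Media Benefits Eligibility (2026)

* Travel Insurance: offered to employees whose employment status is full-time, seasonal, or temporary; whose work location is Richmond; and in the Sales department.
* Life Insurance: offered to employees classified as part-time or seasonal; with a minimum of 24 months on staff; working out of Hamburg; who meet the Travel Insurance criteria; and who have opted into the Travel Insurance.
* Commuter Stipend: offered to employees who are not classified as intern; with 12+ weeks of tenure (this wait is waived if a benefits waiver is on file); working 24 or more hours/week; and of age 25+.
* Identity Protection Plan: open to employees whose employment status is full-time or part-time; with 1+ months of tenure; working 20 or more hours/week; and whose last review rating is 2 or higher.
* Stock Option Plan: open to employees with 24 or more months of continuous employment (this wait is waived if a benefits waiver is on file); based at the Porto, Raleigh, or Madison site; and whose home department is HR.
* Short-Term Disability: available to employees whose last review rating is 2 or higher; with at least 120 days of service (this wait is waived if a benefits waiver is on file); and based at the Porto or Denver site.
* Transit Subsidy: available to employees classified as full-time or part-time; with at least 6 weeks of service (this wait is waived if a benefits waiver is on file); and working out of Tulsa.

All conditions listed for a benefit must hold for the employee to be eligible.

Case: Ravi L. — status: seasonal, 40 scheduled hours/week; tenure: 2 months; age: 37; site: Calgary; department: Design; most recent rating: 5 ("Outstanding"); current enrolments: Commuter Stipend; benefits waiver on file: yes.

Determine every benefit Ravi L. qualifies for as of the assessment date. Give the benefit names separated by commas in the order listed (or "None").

Travel Insurance — status seasonal ✓; site Calgary ✗ (not Richmond) → not eligible.
Life Insurance — status seasonal ✓; service 2 months < 24 months ✗ → not eligible.
Commuter Stipend — status seasonal ✓ (not excluded); benefits waiver on file ✓; 40 hrs/wk ≥ 24 ✓; age 37 ≥ 25 ✓ → eligible.
Identity Protection Plan — status seasonal ✗ (requires full-time or part-time) → not eligible.
Stock Option Plan — benefits waiver on file ✓; site Calgary ✗ (not Porto, Raleigh, or Madison) → not eligible.
Short-Term Disability — rating 5 ≥ 2 ✓; benefits waiver on file ✓; site Calgary ✗ (not Porto or Denver) → not eligible.
Transit Subsidy — status seasonal ✗ (requires full-time or part-time) → not eligible.

Commuter Stipend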